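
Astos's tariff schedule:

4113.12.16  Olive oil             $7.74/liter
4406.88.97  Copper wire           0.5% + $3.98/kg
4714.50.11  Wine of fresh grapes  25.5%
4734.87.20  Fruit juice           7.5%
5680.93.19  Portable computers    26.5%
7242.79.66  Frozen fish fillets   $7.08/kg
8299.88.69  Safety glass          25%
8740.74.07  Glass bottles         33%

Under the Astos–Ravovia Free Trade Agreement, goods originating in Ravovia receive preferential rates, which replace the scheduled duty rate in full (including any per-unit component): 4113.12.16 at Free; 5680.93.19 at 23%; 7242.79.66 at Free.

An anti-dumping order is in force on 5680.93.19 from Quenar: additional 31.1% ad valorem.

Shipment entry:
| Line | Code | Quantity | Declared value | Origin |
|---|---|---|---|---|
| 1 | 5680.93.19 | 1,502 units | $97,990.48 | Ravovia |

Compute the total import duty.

$22,537.81

Line 1 (5680.93.19, Ravovia, 1,502 units, $97,990.48):
Base rate for 5680.93.19 is 26.5%.
Origin Ravovia qualifies under the Astos–Ravovia agreement and 5680.93.19 is covered: preferential rate 23% applies instead.
The additional-duty order on 5680.93.19 targets Quenar, not Ravovia; it does not apply.
Duty = $97,990.48 × 23% = $22,537.81.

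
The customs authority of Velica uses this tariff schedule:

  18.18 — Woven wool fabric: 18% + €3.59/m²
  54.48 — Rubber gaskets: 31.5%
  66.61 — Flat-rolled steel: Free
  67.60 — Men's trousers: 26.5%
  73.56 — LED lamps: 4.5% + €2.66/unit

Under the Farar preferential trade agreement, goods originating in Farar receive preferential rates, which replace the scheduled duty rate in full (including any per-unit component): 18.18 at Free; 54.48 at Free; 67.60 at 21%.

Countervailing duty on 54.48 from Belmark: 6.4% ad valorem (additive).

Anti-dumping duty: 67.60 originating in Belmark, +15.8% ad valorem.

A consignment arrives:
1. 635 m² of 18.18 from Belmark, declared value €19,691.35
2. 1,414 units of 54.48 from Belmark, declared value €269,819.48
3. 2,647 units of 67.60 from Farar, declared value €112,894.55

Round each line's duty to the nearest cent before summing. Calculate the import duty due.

€131,793.53

Line 1 (18.18, Belmark, 635 m², €19,691.35):
Base rate for 18.18 is 18% + €3.59/m².
18.18 has an FTA preferential rate, but origin Belmark is not Farar; base rate stands.
Duty = €19,691.35 × 18% + 635 × €3.59 = €5,824.09.
Line 2 (54.48, Belmark, 1,414 units, €269,819.48):
Base rate for 54.48 is 31.5%.
54.48 has an FTA preferential rate, but origin Belmark is not Farar; base rate stands.
Additional duty on 54.48 from Belmark: +6.4%. Applied ad valorem rate: 31.5% + 6.4% = 37.9%.
Duty = €269,819.48 × 37.9% = €102,261.58.
Line 3 (67.60, Farar, 2,647 units, €112,894.55):
Base rate for 67.60 is 26.5%.
Origin Farar qualifies under the Velica–Farar agreement and 67.60 is covered: preferential rate 21% applies instead.
The additional-duty order on 67.60 targets Belmark, not Farar; it does not apply.
Duty = €112,894.55 × 21% = €23,707.86.
Total = €5,824.09 + €102,261.58 + €23,707.86 = €131,793.53.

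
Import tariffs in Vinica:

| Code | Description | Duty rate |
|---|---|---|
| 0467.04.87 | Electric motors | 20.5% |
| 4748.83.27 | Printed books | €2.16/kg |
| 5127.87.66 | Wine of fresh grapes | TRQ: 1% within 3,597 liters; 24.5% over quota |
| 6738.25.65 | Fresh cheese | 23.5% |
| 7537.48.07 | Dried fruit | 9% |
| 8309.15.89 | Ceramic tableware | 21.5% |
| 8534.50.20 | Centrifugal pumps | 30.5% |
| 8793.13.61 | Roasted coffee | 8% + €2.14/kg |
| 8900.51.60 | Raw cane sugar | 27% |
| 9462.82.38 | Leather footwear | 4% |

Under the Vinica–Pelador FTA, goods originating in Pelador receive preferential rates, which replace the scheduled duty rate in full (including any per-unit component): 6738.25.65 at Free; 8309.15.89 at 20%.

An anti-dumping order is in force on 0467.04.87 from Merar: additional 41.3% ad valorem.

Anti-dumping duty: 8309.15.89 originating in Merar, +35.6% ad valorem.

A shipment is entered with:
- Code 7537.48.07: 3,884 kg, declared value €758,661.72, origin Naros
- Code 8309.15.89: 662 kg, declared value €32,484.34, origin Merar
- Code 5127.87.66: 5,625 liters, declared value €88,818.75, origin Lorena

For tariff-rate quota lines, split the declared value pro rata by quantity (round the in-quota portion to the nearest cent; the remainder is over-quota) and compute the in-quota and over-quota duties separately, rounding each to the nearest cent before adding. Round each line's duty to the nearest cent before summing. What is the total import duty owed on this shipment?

€95,241.50

Line 1 (7537.48.07, Naros, 3,884 kg, €758,661.72):
Base rate for 7537.48.07 is 9%.
Duty = €758,661.72 × 9% = €68,279.55.
Line 2 (8309.15.89, Merar, 662 kg, €32,484.34):
Base rate for 8309.15.89 is 21.5%.
8309.15.89 has an FTA preferential rate, but origin Merar is not Pelador; base rate stands.
Additional duty on 8309.15.89 from Merar: +35.6%. Applied ad valorem rate: 21.5% + 35.6% = 57.1%.
Duty = €32,484.34 × 57.1% = €18,548.56.
Line 3 (5127.87.66, Lorena, 5,625 liters, €88,818.75):
Code 5127.87.66 is under a tariff-rate quota (threshold 3,597 liters). In-quota: 3,597 liters at 1%; over-quota: 2,028 liters at 24.5%.
Pro-rata value split: in-quota = €88,818.75 × 3,597/5,625 = €56,796.63; over-quota = €88,818.75 − €56,796.63 = €32,022.12.
In-quota duty = €56,796.63 × 1% = €567.97. Over-quota duty = €32,022.12 × 24.5% = €7,845.42.
Line duty = €567.97 + €7,845.42 = €8,413.39.
Total = €68,279.55 + €18,548.56 + €8,413.39 = €95,241.50.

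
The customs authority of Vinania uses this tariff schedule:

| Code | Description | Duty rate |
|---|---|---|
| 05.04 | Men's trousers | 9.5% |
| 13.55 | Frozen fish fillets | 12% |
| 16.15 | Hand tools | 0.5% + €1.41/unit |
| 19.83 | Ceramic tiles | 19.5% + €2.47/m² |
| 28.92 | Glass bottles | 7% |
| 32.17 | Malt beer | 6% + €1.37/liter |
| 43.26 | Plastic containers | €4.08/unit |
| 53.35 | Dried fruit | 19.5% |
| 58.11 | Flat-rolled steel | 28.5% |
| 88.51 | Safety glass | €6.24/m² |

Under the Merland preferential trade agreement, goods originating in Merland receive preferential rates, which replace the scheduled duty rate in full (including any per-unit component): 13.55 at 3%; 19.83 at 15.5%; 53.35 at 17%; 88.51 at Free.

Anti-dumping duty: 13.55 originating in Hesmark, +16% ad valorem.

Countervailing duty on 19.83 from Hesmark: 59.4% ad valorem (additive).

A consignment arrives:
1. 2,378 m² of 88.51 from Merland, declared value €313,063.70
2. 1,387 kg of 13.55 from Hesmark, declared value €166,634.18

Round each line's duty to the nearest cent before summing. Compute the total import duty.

€46,657.57

Line 1 (88.51, Merland, 2,378 m², €313,063.70):
Base rate for 88.51 is €6.24/m².
Origin Merland qualifies under the Vinania–Merland agreement and 88.51 is covered: preferential rate Free applies instead.
Duty = €313,063.70 × 0% = €0.00.
Line 2 (13.55, Hesmark, 1,387 kg, €166,634.18):
Base rate for 13.55 is 12%.
13.55 has an FTA preferential rate, but origin Hesmark is not Merland; base rate stands.
Additional duty on 13.55 from Hesmark: +16%. Applied ad valorem rate: 12% + 16% = 28%.
Duty = €166,634.18 × 28% = €46,657.57.
Total = €0.00 + €46,657.57 = €46,657.57.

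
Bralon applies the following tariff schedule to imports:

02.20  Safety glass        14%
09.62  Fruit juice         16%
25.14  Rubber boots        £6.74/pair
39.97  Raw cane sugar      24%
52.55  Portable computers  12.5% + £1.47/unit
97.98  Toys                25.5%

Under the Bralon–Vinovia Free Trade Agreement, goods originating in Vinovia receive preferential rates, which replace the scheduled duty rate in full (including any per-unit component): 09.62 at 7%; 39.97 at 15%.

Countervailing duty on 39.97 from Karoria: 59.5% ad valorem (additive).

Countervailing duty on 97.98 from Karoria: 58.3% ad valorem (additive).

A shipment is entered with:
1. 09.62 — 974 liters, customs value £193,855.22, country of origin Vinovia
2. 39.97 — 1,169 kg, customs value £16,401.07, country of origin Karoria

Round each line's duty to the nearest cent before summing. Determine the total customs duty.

£27,264.76

Line 1 (09.62, Vinovia, 974 liters, £193,855.22):
Base rate for 09.62 is 16%.
Origin Vinovia qualifies under the Bralon–Vinovia agreement and 09.62 is covered: preferential rate 7% applies instead.
Duty = £193,855.22 × 7% = £13,569.87.
Line 2 (39.97, Karoria, 1,169 kg, £16,401.07):
Base rate for 39.97 is 24%.
39.97 has an FTA preferential rate, but origin Karoria is not Vinovia; base rate stands.
Additional duty on 39.97 from Karoria: +59.5%. Applied ad valorem rate: 24% + 59.5% = 83.5%.
Duty = £16,401.07 × 83.5% = £13,694.89.
Total = £13,569.87 + £13,694.89 = £27,264.76.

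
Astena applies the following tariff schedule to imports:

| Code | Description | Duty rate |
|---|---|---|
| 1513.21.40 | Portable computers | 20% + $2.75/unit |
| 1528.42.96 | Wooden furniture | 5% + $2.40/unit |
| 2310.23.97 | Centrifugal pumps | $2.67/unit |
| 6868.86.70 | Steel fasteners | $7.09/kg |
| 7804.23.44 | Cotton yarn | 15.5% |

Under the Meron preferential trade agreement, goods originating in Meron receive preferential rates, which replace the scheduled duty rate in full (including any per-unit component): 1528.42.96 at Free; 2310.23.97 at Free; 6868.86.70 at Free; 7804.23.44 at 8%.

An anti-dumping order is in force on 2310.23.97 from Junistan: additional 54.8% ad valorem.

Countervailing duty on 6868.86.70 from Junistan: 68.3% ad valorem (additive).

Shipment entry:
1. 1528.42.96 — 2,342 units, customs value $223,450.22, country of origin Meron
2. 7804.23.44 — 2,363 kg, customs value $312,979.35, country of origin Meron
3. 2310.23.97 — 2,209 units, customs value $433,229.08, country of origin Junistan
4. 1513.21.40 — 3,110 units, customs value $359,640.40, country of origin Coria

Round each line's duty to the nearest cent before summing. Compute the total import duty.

Line 1 (1528.42.96, Meron, 2,342 units, $223,450.22):
Base rate for 1528.42.96 is 5% + $2.40/unit.
Origin Meron qualifies under the Astena–Meron agreement and 1528.42.96 is covered: preferential rate Free applies instead.
Duty = $223,450.22 × 0% = $0.00.
Line 2 (7804.23.44, Meron, 2,363 kg, $312,979.35):
Base rate for 7804.23.44 is 15.5%.
Origin Meron qualifies under the Astena–Meron agreement and 7804.23.44 is covered: preferential rate 8% applies instead.
Duty = $312,979.35 × 8% = $25,038.35.
Line 3 (2310.23.97, Junistan, 2,209 units, $433,229.08):
Base rate for 2310.23.97 is $2.67/unit.
2310.23.97 has an FTA preferential rate, but origin Junistan is not Meron; base rate stands.
Additional duty on 2310.23.97 from Junistan: +54.8% ad valorem. Applied ad valorem rate = 54.8%.
Duty = $433,229.08 × 54.8% + 2,209 × $2.67 = $243,307.57.
Line 4 (1513.21.40, Coria, 3,110 units, $359,640.40):
Base rate for 1513.21.40 is 20% + $2.75/unit.
Duty = $359,640.40 × 20% + 3,110 × $2.75 = $80,480.58.
Total = $0.00 + $25,038.35 + $243,307.57 + $80,480.58 = $348,826.50.

$348,826.50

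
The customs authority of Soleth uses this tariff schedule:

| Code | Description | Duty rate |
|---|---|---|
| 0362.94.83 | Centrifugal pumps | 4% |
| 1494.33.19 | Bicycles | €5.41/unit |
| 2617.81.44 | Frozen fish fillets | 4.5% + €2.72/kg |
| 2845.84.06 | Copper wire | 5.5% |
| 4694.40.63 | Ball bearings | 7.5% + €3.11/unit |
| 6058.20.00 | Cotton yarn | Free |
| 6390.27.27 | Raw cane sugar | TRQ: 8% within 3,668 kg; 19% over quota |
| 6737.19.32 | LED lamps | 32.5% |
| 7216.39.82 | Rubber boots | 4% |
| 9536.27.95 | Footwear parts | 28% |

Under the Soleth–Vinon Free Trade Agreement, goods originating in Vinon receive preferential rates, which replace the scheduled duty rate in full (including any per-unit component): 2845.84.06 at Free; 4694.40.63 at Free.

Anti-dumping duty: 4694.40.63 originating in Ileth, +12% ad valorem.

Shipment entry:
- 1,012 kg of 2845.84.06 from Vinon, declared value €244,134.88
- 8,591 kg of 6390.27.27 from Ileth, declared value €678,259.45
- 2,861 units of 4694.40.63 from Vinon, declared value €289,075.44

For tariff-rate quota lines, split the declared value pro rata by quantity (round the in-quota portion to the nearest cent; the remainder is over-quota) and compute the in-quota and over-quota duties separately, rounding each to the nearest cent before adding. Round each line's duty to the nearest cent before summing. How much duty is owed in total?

€97,014.55

Line 1 (2845.84.06, Vinon, 1,012 kg, €244,134.88):
Base rate for 2845.84.06 is 5.5%.
Origin Vinon qualifies under the Soleth–Vinon agreement and 2845.84.06 is covered: preferential rate Free applies instead.
Duty = €244,134.88 × 0% = €0.00.
Line 2 (6390.27.27, Ileth, 8,591 kg, €678,259.45):
Code 6390.27.27 is under a tariff-rate quota (threshold 3,668 kg). In-quota: 3,668 kg at 8%; over-quota: 4,923 kg at 19%.
Pro-rata value split: in-quota = €678,259.45 × 3,668/8,591 = €289,588.60; over-quota = €678,259.45 − €289,588.60 = €388,670.85.
In-quota duty = €289,588.60 × 8% = €23,167.09. Over-quota duty = €388,670.85 × 19% = €73,847.46.
Line duty = €23,167.09 + €73,847.46 = €97,014.55.
Line 3 (4694.40.63, Vinon, 2,861 units, €289,075.44):
Base rate for 4694.40.63 is 7.5% + €3.11/unit.
Origin Vinon qualifies under the Soleth–Vinon agreement and 4694.40.63 is covered: preferential rate Free applies instead.
The additional-duty order on 4694.40.63 targets Ileth, not Vinon; it does not apply.
Duty = €289,075.44 × 0% = €0.00.
Total = €0.00 + €97,014.55 + €0.00 = €97,014.55.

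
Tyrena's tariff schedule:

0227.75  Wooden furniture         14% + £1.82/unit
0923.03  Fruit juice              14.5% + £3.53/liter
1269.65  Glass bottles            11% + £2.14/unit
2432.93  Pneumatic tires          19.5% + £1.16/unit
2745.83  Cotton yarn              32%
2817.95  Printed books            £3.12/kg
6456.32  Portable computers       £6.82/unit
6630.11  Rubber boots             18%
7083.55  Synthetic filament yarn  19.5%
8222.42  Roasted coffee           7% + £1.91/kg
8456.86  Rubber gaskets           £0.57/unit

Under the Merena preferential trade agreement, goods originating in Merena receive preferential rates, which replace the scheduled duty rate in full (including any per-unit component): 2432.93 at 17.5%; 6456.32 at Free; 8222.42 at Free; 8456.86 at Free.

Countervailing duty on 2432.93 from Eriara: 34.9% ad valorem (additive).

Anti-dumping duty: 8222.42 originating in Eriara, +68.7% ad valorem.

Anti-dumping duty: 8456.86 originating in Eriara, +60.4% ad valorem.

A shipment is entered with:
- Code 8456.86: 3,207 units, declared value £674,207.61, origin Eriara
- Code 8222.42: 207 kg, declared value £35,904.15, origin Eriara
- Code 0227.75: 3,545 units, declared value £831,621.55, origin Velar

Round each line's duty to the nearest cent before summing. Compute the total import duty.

£559,503.12

Line 1 (8456.86, Eriara, 3,207 units, £674,207.61):
Base rate for 8456.86 is £0.57/unit.
8456.86 has an FTA preferential rate, but origin Eriara is not Merena; base rate stands.
Additional duty on 8456.86 from Eriara: +60.4% ad valorem. Applied ad valorem rate = 60.4%.
Duty = £674,207.61 × 60.4% + 3,207 × £0.57 = £409,049.39.
Line 2 (8222.42, Eriara, 207 kg, £35,904.15):
Base rate for 8222.42 is 7% + £1.91/kg.
8222.42 has an FTA preferential rate, but origin Eriara is not Merena; base rate stands.
Additional duty on 8222.42 from Eriara: +68.7%. Applied ad valorem rate: 7% + 68.7% = 75.7%.
Duty = £35,904.15 × 75.7% + 207 × £1.91 = £27,574.81.
Line 3 (0227.75, Velar, 3,545 units, £831,621.55):
Base rate for 0227.75 is 14% + £1.82/unit.
Duty = £831,621.55 × 14% + 3,545 × £1.82 = £122,878.92.
Total = £409,049.39 + £27,574.81 + £122,878.92 = £559,503.12.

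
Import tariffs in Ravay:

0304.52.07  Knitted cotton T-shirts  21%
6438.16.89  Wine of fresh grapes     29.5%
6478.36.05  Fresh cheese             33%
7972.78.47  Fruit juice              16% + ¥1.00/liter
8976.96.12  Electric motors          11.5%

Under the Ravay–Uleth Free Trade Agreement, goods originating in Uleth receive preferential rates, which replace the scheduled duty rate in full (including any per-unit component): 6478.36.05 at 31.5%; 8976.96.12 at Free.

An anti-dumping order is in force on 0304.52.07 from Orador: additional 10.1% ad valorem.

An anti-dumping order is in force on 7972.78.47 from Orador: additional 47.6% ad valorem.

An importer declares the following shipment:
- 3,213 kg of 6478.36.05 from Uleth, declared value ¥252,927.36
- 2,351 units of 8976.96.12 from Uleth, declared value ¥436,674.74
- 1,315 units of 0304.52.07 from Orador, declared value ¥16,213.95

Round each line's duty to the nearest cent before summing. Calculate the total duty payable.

¥84,714.66

Line 1 (6478.36.05, Uleth, 3,213 kg, ¥252,927.36):
Base rate for 6478.36.05 is 33%.
Origin Uleth qualifies under the Ravay–Uleth agreement and 6478.36.05 is covered: preferential rate 31.5% applies instead.
Duty = ¥252,927.36 × 31.5% = ¥79,672.12.
Line 2 (8976.96.12, Uleth, 2,351 units, ¥436,674.74):
Base rate for 8976.96.12 is 11.5%.
Origin Uleth qualifies under the Ravay–Uleth agreement and 8976.96.12 is covered: preferential rate Free applies instead.
Duty = ¥436,674.74 × 0% = ¥0.00.
Line 3 (0304.52.07, Orador, 1,315 units, ¥16,213.95):
Base rate for 0304.52.07 is 21%.
Additional duty on 0304.52.07 from Orador: +10.1%. Applied ad valorem rate: 21% + 10.1% = 31.1%.
Duty = ¥16,213.95 × 31.1% = ¥5,042.54.
Total = ¥79,672.12 + ¥0.00 + ¥5,042.54 = ¥84,714.66.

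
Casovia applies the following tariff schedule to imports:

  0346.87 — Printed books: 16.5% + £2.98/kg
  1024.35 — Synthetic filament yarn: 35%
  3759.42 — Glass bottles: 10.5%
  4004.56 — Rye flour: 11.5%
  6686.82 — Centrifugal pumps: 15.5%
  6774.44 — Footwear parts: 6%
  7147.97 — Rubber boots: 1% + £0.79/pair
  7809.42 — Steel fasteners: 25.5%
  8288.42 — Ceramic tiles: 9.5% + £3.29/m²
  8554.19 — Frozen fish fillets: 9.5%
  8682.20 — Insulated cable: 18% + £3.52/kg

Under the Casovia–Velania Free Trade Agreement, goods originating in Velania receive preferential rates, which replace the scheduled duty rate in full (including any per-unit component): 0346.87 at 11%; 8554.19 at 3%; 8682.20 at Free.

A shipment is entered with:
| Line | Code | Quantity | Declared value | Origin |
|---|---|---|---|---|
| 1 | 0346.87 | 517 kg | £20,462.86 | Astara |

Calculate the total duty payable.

Line 1 (0346.87, Astara, 517 kg, £20,462.86):
Base rate for 0346.87 is 16.5% + £2.98/kg.
0346.87 has an FTA preferential rate, but origin Astara is not Velania; base rate stands.
Duty = £20,462.86 × 16.5% + 517 × £2.98 = £4,917.03.

£4,917.03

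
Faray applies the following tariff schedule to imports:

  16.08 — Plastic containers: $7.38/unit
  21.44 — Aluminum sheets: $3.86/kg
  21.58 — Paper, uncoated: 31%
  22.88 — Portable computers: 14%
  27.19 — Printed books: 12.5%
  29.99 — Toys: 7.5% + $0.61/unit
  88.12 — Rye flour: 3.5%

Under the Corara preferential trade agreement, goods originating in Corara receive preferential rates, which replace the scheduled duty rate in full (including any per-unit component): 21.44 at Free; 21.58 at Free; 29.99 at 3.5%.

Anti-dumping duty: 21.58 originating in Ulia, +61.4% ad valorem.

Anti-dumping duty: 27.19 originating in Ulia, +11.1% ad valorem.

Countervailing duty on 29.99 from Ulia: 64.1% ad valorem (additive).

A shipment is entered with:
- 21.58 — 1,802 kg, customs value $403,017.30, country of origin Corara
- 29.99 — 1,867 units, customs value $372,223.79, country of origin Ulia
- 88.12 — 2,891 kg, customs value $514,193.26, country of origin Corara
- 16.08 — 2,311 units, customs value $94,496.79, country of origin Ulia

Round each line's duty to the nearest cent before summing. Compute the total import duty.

$302,703.04

Line 1 (21.58, Corara, 1,802 kg, $403,017.30):
Base rate for 21.58 is 31%.
Origin Corara qualifies under the Faray–Corara agreement and 21.58 is covered: preferential rate Free applies instead.
The additional-duty order on 21.58 targets Ulia, not Corara; it does not apply.
Duty = $403,017.30 × 0% = $0.00.
Line 2 (29.99, Ulia, 1,867 units, $372,223.79):
Base rate for 29.99 is 7.5% + $0.61/unit.
29.99 has an FTA preferential rate, but origin Ulia is not Corara; base rate stands.
Additional duty on 29.99 from Ulia: +64.1%. Applied ad valorem rate: 7.5% + 64.1% = 71.6%.
Duty = $372,223.79 × 71.6% + 1,867 × $0.61 = $267,651.10.
Line 3 (88.12, Corara, 2,891 kg, $514,193.26):
Base rate for 88.12 is 3.5%.
Origin Corara is the FTA partner but 88.12 is not on the preference list; base rate stands.
Duty = $514,193.26 × 3.5% = $17,996.76.
Line 4 (16.08, Ulia, 2,311 units, $94,496.79):
Base rate for 16.08 is $7.38/unit.
Duty = 2,311 × $7.38 = $17,055.18.
Total = $0.00 + $267,651.10 + $17,996.76 + $17,055.18 = $302,703.04.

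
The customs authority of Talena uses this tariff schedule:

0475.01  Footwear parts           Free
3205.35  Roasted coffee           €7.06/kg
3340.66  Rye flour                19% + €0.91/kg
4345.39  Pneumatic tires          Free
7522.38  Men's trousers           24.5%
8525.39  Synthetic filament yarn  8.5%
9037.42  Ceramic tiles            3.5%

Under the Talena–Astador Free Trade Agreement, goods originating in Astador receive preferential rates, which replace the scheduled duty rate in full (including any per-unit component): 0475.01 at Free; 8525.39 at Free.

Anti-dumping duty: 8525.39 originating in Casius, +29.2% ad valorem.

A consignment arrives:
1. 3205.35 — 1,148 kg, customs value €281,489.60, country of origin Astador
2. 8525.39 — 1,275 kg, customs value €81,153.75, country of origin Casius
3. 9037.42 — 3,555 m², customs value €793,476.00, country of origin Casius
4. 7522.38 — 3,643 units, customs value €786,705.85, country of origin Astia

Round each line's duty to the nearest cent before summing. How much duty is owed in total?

Line 1 (3205.35, Astador, 1,148 kg, €281,489.60):
Base rate for 3205.35 is €7.06/kg.
Origin Astador is the FTA partner but 3205.35 is not on the preference list; base rate stands.
Duty = 1,148 × €7.06 = €8,104.88.
Line 2 (8525.39, Casius, 1,275 kg, €81,153.75):
Base rate for 8525.39 is 8.5%.
8525.39 has an FTA preferential rate, but origin Casius is not Astador; base rate stands.
Additional duty on 8525.39 from Casius: +29.2%. Applied ad valorem rate: 8.5% + 29.2% = 37.7%.
Duty = €81,153.75 × 37.7% = €30,594.96.
Line 3 (9037.42, Casius, 3,555 m², €793,476.00):
Base rate for 9037.42 is 3.5%.
Duty = €793,476.00 × 3.5% = €27,771.66.
Line 4 (7522.38, Astia, 3,643 units, €786,705.85):
Base rate for 7522.38 is 24.5%.
Duty = €786,705.85 × 24.5% = €192,742.93.
Total = €8,104.88 + €30,594.96 + €27,771.66 + €192,742.93 = €259,214.43.

€259,214.43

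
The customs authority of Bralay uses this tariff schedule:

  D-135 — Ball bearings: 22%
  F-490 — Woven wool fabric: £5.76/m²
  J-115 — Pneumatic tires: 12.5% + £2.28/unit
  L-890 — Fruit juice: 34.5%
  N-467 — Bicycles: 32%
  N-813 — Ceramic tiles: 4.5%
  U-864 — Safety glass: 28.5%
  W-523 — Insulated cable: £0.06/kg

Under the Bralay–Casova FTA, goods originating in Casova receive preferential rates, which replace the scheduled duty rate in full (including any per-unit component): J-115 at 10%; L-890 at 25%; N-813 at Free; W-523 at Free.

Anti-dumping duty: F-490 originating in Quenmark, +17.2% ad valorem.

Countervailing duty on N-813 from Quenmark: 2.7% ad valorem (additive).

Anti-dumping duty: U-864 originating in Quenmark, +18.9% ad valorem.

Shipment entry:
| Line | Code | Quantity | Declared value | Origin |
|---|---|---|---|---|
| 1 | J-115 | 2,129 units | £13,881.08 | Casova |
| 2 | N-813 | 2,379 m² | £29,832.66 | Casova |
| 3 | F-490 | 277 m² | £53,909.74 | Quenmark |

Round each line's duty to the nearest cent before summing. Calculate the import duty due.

£12,256.11

Line 1 (J-115, Casova, 2,129 units, £13,881.08):
Base rate for J-115 is 12.5% + £2.28/unit.
Origin Casova qualifies under the Bralay–Casova agreement and J-115 is covered: preferential rate 10% applies instead.
Duty = £13,881.08 × 10% = £1,388.11.
Line 2 (N-813, Casova, 2,379 m², £29,832.66):
Base rate for N-813 is 4.5%.
Origin Casova qualifies under the Bralay–Casova agreement and N-813 is covered: preferential rate Free applies instead.
The additional-duty order on N-813 targets Quenmark, not Casova; it does not apply.
Duty = £29,832.66 × 0% = £0.00.
Line 3 (F-490, Quenmark, 277 m², £53,909.74):
Base rate for F-490 is £5.76/m².
Additional duty on F-490 from Quenmark: +17.2% ad valorem. Applied ad valorem rate = 17.2%.
Duty = £53,909.74 × 17.2% + 277 × £5.76 = £10,868.00.
Total = £1,388.11 + £0.00 + £10,868.00 = £12,256.11.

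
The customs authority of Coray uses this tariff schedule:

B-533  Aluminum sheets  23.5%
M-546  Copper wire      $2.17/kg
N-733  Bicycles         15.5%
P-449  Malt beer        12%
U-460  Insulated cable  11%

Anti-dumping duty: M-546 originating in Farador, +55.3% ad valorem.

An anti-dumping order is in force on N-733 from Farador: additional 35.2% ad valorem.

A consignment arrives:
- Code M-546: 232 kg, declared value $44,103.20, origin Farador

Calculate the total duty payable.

Line 1 (M-546, Farador, 232 kg, $44,103.20):
Base rate for M-546 is $2.17/kg.
Additional duty on M-546 from Farador: +55.3% ad valorem. Applied ad valorem rate = 55.3%.
Duty = $44,103.20 × 55.3% + 232 × $2.17 = $24,892.51.

$24,892.51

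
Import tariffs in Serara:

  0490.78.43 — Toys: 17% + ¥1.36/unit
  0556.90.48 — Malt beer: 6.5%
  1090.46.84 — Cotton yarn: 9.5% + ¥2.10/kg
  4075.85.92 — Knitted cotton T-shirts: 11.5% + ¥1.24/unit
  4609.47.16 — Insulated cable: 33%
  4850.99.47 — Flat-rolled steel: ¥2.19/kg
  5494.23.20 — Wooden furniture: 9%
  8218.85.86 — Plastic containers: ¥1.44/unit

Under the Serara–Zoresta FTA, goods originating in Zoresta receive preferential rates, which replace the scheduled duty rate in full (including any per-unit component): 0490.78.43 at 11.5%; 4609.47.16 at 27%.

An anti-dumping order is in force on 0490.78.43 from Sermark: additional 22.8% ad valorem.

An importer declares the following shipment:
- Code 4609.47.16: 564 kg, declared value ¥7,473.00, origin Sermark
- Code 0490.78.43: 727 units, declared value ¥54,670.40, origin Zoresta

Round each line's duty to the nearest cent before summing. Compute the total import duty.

Line 1 (4609.47.16, Sermark, 564 kg, ¥7,473.00):
Base rate for 4609.47.16 is 33%.
4609.47.16 has an FTA preferential rate, but origin Sermark is not Zoresta; base rate stands.
Duty = ¥7,473.00 × 33% = ¥2,466.09.
Line 2 (0490.78.43, Zoresta, 727 units, ¥54,670.40):
Base rate for 0490.78.43 is 17% + ¥1.36/unit.
Origin Zoresta qualifies under the Serara–Zoresta agreement and 0490.78.43 is covered: preferential rate 11.5% applies instead.
The additional-duty order on 0490.78.43 targets Sermark, not Zoresta; it does not apply.
Duty = ¥54,670.40 × 11.5% = ¥6,287.10.
Total = ¥2,466.09 + ¥6,287.10 = ¥8,753.19.

¥8,753.19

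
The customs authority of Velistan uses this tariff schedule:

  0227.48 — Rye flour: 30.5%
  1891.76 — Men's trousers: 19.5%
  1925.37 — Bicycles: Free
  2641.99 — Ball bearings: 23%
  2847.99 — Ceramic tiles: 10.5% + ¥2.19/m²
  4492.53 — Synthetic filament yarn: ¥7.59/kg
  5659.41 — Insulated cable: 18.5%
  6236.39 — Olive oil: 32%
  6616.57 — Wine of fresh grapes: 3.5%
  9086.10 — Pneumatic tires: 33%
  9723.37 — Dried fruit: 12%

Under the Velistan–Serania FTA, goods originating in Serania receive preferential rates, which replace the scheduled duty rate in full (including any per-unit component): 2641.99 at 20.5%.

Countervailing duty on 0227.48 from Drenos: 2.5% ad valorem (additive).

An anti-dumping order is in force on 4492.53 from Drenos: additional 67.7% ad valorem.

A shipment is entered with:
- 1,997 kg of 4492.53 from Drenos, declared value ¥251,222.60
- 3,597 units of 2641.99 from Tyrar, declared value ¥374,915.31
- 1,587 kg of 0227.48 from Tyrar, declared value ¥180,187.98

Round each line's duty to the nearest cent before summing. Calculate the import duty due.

Line 1 (4492.53, Drenos, 1,997 kg, ¥251,222.60):
Base rate for 4492.53 is ¥7.59/kg.
Additional duty on 4492.53 from Drenos: +67.7% ad valorem. Applied ad valorem rate = 67.7%.
Duty = ¥251,222.60 × 67.7% + 1,997 × ¥7.59 = ¥185,234.93.
Line 2 (2641.99, Tyrar, 3,597 units, ¥374,915.31):
Base rate for 2641.99 is 23%.
2641.99 has an FTA preferential rate, but origin Tyrar is not Serania; base rate stands.
Duty = ¥374,915.31 × 23% = ¥86,230.52.
Line 3 (0227.48, Tyrar, 1,587 kg, ¥180,187.98):
Base rate for 0227.48 is 30.5%.
The additional-duty order on 0227.48 targets Drenos, not Tyrar; it does not apply.
Duty = ¥180,187.98 × 30.5% = ¥54,957.33.
Total = ¥185,234.93 + ¥86,230.52 + ¥54,957.33 = ¥326,422.78.

¥326,422.78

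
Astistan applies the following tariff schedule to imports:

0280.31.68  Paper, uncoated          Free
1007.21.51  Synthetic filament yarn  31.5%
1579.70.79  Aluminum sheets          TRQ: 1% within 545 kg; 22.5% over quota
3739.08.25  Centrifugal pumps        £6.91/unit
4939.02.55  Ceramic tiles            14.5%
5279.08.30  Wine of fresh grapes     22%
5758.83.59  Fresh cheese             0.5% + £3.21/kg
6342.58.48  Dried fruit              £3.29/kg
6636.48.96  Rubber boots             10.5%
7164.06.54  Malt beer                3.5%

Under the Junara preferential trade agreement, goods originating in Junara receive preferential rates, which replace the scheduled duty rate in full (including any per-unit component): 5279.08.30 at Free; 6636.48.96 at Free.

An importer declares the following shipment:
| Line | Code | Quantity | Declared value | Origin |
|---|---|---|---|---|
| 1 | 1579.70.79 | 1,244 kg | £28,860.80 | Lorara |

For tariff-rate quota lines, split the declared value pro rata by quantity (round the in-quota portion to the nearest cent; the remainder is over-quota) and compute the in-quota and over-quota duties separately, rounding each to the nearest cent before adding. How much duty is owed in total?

£3,775.22

Line 1 (1579.70.79, Lorara, 1,244 kg, £28,860.80):
Code 1579.70.79 is under a tariff-rate quota (threshold 545 kg). In-quota: 545 kg at 1%; over-quota: 699 kg at 22.5%.
Pro-rata value split: in-quota = £28,860.80 × 545/1,244 = £12,644.00; over-quota = £28,860.80 − £12,644.00 = £16,216.80.
In-quota duty = £12,644.00 × 1% = £126.44. Over-quota duty = £16,216.80 × 22.5% = £3,648.78.
Line duty = £126.44 + £3,648.78 = £3,775.22.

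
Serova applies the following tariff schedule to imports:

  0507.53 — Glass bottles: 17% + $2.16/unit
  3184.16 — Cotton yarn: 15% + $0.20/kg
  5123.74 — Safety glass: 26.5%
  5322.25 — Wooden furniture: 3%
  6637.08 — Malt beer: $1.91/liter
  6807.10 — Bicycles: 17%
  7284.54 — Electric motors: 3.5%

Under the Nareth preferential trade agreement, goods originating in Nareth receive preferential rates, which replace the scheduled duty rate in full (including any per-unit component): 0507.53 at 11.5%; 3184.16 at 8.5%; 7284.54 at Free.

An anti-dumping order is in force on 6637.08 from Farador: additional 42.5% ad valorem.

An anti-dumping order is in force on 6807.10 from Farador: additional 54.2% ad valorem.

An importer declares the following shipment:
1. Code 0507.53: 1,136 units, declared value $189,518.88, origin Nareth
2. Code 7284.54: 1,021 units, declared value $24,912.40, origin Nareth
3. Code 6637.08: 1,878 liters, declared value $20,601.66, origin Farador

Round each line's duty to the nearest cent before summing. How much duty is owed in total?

Line 1 (0507.53, Nareth, 1,136 units, $189,518.88):
Base rate for 0507.53 is 17% + $2.16/unit.
Origin Nareth qualifies under the Serova–Nareth agreement and 0507.53 is covered: preferential rate 11.5% applies instead.
Duty = $189,518.88 × 11.5% = $21,794.67.
Line 2 (7284.54, Nareth, 1,021 units, $24,912.40):
Base rate for 7284.54 is 3.5%.
Origin Nareth qualifies under the Serova–Nareth agreement and 7284.54 is covered: preferential rate Free applies instead.
Duty = $24,912.40 × 0% = $0.00.
Line 3 (6637.08, Farador, 1,878 liters, $20,601.66):
Base rate for 6637.08 is $1.91/liter.
Additional duty on 6637.08 from Farador: +42.5% ad valorem. Applied ad valorem rate = 42.5%.
Duty = $20,601.66 × 42.5% + 1,878 × $1.91 = $12,342.69.
Total = $21,794.67 + $0.00 + $12,342.69 = $34,137.36.

$34,137.36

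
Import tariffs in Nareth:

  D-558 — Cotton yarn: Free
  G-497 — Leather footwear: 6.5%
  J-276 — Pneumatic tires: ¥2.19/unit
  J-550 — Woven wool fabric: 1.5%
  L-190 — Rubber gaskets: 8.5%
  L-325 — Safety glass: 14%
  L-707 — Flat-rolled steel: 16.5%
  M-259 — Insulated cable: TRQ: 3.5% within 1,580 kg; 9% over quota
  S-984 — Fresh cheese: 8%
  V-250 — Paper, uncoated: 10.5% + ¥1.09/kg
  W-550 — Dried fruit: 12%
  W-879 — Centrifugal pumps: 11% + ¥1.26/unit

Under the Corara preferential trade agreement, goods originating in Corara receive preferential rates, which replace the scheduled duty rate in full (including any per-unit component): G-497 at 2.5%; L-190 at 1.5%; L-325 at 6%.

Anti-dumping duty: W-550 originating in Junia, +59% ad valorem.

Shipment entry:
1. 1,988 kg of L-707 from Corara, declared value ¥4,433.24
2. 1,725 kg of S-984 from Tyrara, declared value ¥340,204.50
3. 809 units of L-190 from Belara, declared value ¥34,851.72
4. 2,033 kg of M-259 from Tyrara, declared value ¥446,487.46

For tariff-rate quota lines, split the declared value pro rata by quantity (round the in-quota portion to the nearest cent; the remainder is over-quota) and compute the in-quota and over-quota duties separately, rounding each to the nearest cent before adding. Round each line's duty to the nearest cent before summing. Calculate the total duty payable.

Line 1 (L-707, Corara, 1,988 kg, ¥4,433.24):
Base rate for L-707 is 16.5%.
Origin Corara is the FTA partner but L-707 is not on the preference list; base rate stands.
Duty = ¥4,433.24 × 16.5% = ¥731.48.
Line 2 (S-984, Tyrara, 1,725 kg, ¥340,204.50):
Base rate for S-984 is 8%.
Duty = ¥340,204.50 × 8% = ¥27,216.36.
Line 3 (L-190, Belara, 809 units, ¥34,851.72):
Base rate for L-190 is 8.5%.
L-190 has an FTA preferential rate, but origin Belara is not Corara; base rate stands.
Duty = ¥34,851.72 × 8.5% = ¥2,962.40.
Line 4 (M-259, Tyrara, 2,033 kg, ¥446,487.46):
Code M-259 is under a tariff-rate quota (threshold 1,580 kg). In-quota: 1,580 kg at 3.5%; over-quota: 453 kg at 9%.
Pro-rata value split: in-quota = ¥446,487.46 × 1,580/2,033 = ¥346,999.60; over-quota = ¥446,487.46 − ¥346,999.60 = ¥99,487.86.
In-quota duty = ¥346,999.60 × 3.5% = ¥12,144.99. Over-quota duty = ¥99,487.86 × 9% = ¥8,953.91.
Line duty = ¥12,144.99 + ¥8,953.91 = ¥21,098.90.
Total = ¥731.48 + ¥27,216.36 + ¥2,962.40 + ¥21,098.90 = ¥52,009.14.

¥52,009.14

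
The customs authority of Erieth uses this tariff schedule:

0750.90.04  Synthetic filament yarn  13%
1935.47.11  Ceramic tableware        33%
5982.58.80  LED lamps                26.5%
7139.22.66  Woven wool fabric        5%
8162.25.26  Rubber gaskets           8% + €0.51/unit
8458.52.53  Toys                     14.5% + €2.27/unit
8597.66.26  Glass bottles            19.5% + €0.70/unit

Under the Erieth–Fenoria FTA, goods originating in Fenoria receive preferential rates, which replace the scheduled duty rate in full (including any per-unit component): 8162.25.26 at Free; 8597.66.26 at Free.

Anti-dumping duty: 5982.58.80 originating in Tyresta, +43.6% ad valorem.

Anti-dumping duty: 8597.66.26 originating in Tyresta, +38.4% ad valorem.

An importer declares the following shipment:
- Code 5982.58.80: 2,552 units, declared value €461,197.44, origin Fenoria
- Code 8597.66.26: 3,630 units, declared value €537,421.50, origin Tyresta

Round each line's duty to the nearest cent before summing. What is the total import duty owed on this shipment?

Line 1 (5982.58.80, Fenoria, 2,552 units, €461,197.44):
Base rate for 5982.58.80 is 26.5%.
Origin Fenoria is the FTA partner but 5982.58.80 is not on the preference list; base rate stands.
The additional-duty order on 5982.58.80 targets Tyresta, not Fenoria; it does not apply.
Duty = €461,197.44 × 26.5% = €122,217.32.
Line 2 (8597.66.26, Tyresta, 3,630 units, €537,421.50):
Base rate for 8597.66.26 is 19.5% + €0.70/unit.
8597.66.26 has an FTA preferential rate, but origin Tyresta is not Fenoria; base rate stands.
Additional duty on 8597.66.26 from Tyresta: +38.4%. Applied ad valorem rate: 19.5% + 38.4% = 57.9%.
Duty = €537,421.50 × 57.9% + 3,630 × €0.70 = €313,708.05.
Total = €122,217.32 + €313,708.05 = €435,925.37.

€435,925.37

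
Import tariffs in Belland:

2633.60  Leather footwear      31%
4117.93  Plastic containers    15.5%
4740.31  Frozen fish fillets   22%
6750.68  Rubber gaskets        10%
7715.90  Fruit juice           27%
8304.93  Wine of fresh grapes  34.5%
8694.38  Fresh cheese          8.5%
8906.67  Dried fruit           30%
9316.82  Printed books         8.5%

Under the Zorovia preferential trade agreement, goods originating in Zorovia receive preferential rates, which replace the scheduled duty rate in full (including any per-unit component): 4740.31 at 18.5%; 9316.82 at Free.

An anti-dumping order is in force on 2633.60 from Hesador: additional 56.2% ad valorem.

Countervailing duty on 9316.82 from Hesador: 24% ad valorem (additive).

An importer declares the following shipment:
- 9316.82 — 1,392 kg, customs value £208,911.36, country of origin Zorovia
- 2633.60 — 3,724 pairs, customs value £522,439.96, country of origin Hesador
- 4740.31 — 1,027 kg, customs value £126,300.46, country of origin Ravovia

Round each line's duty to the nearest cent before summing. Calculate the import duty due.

Line 1 (9316.82, Zorovia, 1,392 kg, £208,911.36):
Base rate for 9316.82 is 8.5%.
Origin Zorovia qualifies under the Belland–Zorovia agreement and 9316.82 is covered: preferential rate Free applies instead.
The additional-duty order on 9316.82 targets Hesador, not Zorovia; it does not apply.
Duty = £208,911.36 × 0% = £0.00.
Line 2 (2633.60, Hesador, 3,724 pairs, £522,439.96):
Base rate for 2633.60 is 31%.
Additional duty on 2633.60 from Hesador: +56.2%. Applied ad valorem rate: 31% + 56.2% = 87.2%.
Duty = £522,439.96 × 87.2% = £455,567.65.
Line 3 (4740.31, Ravovia, 1,027 kg, £126,300.46):
Base rate for 4740.31 is 22%.
4740.31 has an FTA preferential rate, but origin Ravovia is not Zorovia; base rate stands.
Duty = £126,300.46 × 22% = £27,786.10.
Total = £0.00 + £455,567.65 + £27,786.10 = £483,353.75.

£483,353.75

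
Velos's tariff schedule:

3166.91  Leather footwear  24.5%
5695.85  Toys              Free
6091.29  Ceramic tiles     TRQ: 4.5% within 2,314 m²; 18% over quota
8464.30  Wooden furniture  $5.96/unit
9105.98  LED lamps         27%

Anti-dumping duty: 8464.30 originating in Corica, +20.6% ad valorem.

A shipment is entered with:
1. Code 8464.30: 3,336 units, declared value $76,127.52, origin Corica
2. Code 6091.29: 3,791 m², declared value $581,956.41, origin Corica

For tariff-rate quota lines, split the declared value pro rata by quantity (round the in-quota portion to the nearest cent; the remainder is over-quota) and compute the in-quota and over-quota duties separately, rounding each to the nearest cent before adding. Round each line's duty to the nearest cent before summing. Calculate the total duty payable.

$92,362.00

Line 1 (8464.30, Corica, 3,336 units, $76,127.52):
Base rate for 8464.30 is $5.96/unit.
Additional duty on 8464.30 from Corica: +20.6% ad valorem. Applied ad valorem rate = 20.6%.
Duty = $76,127.52 × 20.6% + 3,336 × $5.96 = $35,564.83.
Line 2 (6091.29, Corica, 3,791 m², $581,956.41):
Code 6091.29 is under a tariff-rate quota (threshold 2,314 m²). In-quota: 2,314 m² at 4.5%; over-quota: 1,477 m² at 18%.
Pro-rata value split: in-quota = $581,956.41 × 2,314/3,791 = $355,222.14; over-quota = $581,956.41 − $355,222.14 = $226,734.27.
In-quota duty = $355,222.14 × 4.5% = $15,985.00. Over-quota duty = $226,734.27 × 18% = $40,812.17.
Line duty = $15,985.00 + $40,812.17 = $56,797.17.
Total = $35,564.83 + $56,797.17 = $92,362.00.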